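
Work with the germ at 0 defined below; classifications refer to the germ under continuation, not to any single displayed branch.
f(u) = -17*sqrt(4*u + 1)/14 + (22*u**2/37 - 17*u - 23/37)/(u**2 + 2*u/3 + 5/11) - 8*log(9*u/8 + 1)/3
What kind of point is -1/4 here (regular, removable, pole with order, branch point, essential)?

The point is an algebraic (square-root) branch point.

The term (-17/14)*sqrt(1 - u/(-1/4)) has argument 1 - -1/4/(-1/4) = 0 at -1/4: a square-root (algebraic, two-sheeted) branch point; the remaining terms are analytic or single-valued there.


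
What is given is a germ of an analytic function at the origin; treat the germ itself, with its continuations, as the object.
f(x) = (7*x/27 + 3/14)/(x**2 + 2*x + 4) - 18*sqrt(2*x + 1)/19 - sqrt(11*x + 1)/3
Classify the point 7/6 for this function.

Denominator factors: x**2 + 2*x + 4 = 277/36 at x = 7/6 — none vanishes.
Branch term sqrt(1 - x/(-1/11)): argument at 7/6 is 83/6, nonzero, so 7/6 is not its branch point (a point on a principal cut is still regular for the continued germ).
Branch term sqrt(1 - x/(-1/2)): argument at 7/6 is 10/3, nonzero, so 7/6 is not its branch point (a point on a principal cut is still regular for the continued germ).
So the germ continues analytically to 7/6.

The point is a regular point.


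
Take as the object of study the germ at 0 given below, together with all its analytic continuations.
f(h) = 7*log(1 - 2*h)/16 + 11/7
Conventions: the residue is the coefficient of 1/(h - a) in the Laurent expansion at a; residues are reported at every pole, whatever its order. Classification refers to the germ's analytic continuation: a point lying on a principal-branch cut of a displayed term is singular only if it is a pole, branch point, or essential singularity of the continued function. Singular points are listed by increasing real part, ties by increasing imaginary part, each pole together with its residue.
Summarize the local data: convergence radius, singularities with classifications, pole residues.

Branch term (7/16)*log(1 - h/(1/2)): its argument vanishes at h = 1/2, a logarithmic branch point, modulus 1/2.
The radius of convergence is the smallest modulus among the singular points: 1/2.

Radius of convergence at 0: 1/2.
At 1/2: a logarithmic branch point.


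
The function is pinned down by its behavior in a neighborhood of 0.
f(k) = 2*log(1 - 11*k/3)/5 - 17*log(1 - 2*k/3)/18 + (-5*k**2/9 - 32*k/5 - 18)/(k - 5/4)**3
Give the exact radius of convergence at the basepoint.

Denominator factor (k - 5/4)^3: pole of order 3 at 5/4, modulus 5/4.
Branch term (-17/18)*log(1 - k/(3/2)): its argument vanishes at k = 3/2, a logarithmic branch point, modulus 3/2.
Branch term (2/5)*log(1 - k/(3/11)): its argument vanishes at k = 3/11, a logarithmic branch point, modulus 3/11.
The radius of convergence is the smallest modulus among the singular points: 3/11.

The radius of convergence is 3/11.


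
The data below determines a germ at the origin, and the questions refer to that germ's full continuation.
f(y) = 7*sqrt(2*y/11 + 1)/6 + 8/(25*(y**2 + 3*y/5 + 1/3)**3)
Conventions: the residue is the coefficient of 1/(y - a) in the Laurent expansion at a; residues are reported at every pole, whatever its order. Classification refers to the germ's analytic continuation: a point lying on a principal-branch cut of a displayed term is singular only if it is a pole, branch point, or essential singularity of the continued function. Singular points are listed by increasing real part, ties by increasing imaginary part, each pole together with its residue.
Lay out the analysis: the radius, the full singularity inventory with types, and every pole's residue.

Radius of convergence at 0: (1/3)*sqrt(3).
At -11/2: an algebraic (square-root) branch point.
At (-3/10) - ((1/30)*sqrt(219))*i: a pole of order 3; residue ((54000/389017)*sqrt(219))*i.
At (-3/10) + ((1/30)*sqrt(219))*i: a pole of order 3; residue -((54000/389017)*sqrt(219))*i.

Denominator factor (y**2 + 3*y/5 + 1/3)^3: discriminant -73/75, complex-conjugate roots (-3/10) + ((1/30)*sqrt(219))*i and (-3/10) - ((1/30)*sqrt(219))*i; poles of order 3, moduli (1/3)*sqrt(3) and (1/3)*sqrt(3).
Branch term (7/6)*sqrt(1 - y/(-11/2)): its argument vanishes at y = -11/2, a square-root branch point, modulus 11/2.
The radius of convergence is the smallest modulus among the singular points: (1/3)*sqrt(3).
The branch term is analytic at (-3/10) - ((1/30)*sqrt(219))*i and contributes nothing to the residue; only the rational part matters.
The factor y**2 + 3*y/5 + 1/3 splits as (y - a)(y - a') with a = (-3/10) - ((1/30)*sqrt(219))*i, a' = (-3/10) + ((1/30)*sqrt(219))*i. At the order-3 pole a set g(y) = (y - a)^3*(rational part) = [8/25] / (y - a')^3.
Order-3 pole: residue = g''(a)/2; g''((-3/10) - ((1/30)*sqrt(219))*i) = ((108000/389017)*sqrt(219))*i, so the residue is ((54000/389017)*sqrt(219))*i.
The branch term is analytic at (-3/10) + ((1/30)*sqrt(219))*i and contributes nothing to the residue; only the rational part matters.
The factor y**2 + 3*y/5 + 1/3 splits as (y - a)(y - a') with a = (-3/10) + ((1/30)*sqrt(219))*i, a' = (-3/10) - ((1/30)*sqrt(219))*i. At the order-3 pole a set g(y) = (y - a)^3*(rational part) = [8/25] / (y - a')^3.
Order-3 pole: residue = g''(a)/2; g''((-3/10) + ((1/30)*sqrt(219))*i) = -((108000/389017)*sqrt(219))*i, so the residue is -((54000/389017)*sqrt(219))*i.
List the singular points by increasing real part (a conjugate pair: the negative imaginary part first).


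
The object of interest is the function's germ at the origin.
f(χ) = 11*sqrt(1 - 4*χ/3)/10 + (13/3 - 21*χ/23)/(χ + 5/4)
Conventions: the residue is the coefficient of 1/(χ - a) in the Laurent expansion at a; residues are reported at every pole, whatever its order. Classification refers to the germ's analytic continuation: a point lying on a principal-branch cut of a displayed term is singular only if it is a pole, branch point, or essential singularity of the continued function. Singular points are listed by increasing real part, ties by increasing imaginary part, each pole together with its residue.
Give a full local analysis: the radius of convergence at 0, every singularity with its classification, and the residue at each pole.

Radius of convergence at 0: 3/4.
At -5/4: a pole of order 1; residue 1511/276.
At 3/4: an algebraic (square-root) branch point.

Denominator factor (χ + 5/4): pole of order 1 at -5/4, modulus 5/4.
Branch term (11/10)*sqrt(1 - χ/(3/4)): its argument vanishes at χ = 3/4, a square-root branch point, modulus 3/4.
The radius of convergence is the smallest modulus among the singular points: 3/4.
The branch term is analytic at -5/4 and contributes nothing to the residue; only the rational part matters.
At the order-1 pole -5/4 set g(χ) = (χ - (-5/4))*(rational part) = 13/3 - 21*χ/23.
Simple pole: residue = g(a) at a = -5/4, which is 1511/276.
List the singular points by increasing real part (a conjugate pair: the negative imaginary part first).


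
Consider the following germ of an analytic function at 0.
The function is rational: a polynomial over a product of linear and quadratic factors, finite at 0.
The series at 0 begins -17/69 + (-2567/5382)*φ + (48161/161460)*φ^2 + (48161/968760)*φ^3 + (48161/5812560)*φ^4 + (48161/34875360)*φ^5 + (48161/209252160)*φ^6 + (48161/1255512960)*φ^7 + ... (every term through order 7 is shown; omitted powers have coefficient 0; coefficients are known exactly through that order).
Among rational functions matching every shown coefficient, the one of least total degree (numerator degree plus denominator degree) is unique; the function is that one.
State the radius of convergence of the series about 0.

No rational of total degree below 3 reproduces all 8 coefficients; solving the [2/1] Pade equations on them gives f(φ) = (-34*φ**2/15 + 34*φ/13 + 34/23)/(φ - 6), whose expansion matches every shown term.
Denominator factor (φ - 6): pole of order 1 at 6, modulus 6.
The radius of convergence is the smallest modulus among the singular points: 6.

The radius of convergence is 6.


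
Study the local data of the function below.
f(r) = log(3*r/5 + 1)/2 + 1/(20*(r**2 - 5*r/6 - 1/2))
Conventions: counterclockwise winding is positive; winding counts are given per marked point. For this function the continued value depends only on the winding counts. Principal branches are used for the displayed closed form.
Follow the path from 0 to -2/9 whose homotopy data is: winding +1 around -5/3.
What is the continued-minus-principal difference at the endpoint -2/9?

The rational part is single-valued and drops out of the difference; each branch term changes only by its own monodromy.
(1/2)*log(1 - r/(-5/3)): each positive loop around -5/3 adds 2*pi*i to the log, so winding +1 contributes (1/2)*(1)*2*pi*i = pi*i.
Summing the contributions at r = -2/9 gives pi*i.

Continued minus principal equals pi*i.


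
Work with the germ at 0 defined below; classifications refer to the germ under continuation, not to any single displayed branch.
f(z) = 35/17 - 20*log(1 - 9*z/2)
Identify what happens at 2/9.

The term (-20)*log(1 - z/(2/9)) has argument 1 - 2/9/(2/9) = 0 at 2/9: a logarithmic (infinitely-sheeted) branch point; the remaining terms are analytic or single-valued there.

The point is a logarithmic branch point.


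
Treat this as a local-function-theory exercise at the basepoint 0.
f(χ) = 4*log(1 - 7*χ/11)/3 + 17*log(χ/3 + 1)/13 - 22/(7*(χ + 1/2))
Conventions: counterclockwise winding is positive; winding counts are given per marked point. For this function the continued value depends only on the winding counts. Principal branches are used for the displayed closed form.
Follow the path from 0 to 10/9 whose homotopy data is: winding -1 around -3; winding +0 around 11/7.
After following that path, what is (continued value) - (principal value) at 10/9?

Continued minus principal equals -(34/13)*pi*i.

The rational part is single-valued and drops out of the difference; each branch term changes only by its own monodromy.
(17/13)*log(1 - χ/(-3)): each positive loop around -3 adds 2*pi*i to the log, so winding -1 contributes (17/13)*(-1)*2*pi*i = -(34/13)*pi*i.
(4/3)*log(1 - χ/(11/7)): winding 0 around 11/7, so this term returns to its principal value, contribution 0.
Summing the contributions at χ = 10/9 gives -(34/13)*pi*i.


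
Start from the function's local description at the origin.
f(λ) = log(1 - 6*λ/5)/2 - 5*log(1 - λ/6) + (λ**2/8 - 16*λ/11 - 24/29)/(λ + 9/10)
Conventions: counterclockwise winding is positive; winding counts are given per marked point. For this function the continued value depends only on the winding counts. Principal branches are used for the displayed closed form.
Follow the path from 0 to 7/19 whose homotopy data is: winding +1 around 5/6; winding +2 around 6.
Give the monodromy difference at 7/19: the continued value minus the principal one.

Continued minus principal equals -(19)*pi*i.

The rational part is single-valued and drops out of the difference; each branch term changes only by its own monodromy.
(1/2)*log(1 - λ/(5/6)): each positive loop around 5/6 adds 2*pi*i to the log, so winding +1 contributes (1/2)*(1)*2*pi*i = pi*i.
(-5)*log(1 - λ/(6)): each positive loop around 6 adds 2*pi*i to the log, so winding +2 contributes (-5)*(2)*2*pi*i = -(20)*pi*i.
Summing the contributions at λ = 7/19 gives -(19)*pi*i.


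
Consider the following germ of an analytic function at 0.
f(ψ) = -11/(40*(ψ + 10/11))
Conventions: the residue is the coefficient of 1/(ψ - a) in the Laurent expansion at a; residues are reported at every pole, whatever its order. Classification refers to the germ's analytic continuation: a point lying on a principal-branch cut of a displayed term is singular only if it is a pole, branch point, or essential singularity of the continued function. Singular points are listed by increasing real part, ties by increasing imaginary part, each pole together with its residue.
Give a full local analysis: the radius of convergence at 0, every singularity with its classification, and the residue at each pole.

Denominator factor (ψ + 10/11): pole of order 1 at -10/11, modulus 10/11.
The radius of convergence is the smallest modulus among the singular points: 10/11.
At the order-1 pole -10/11 set g(ψ) = (ψ - (-10/11))*f(ψ) = -11/40.
Simple pole: residue = g(a) at a = -10/11, which is -11/40.

Radius of convergence at 0: 10/11.
At -10/11: a pole of order 1; residue -11/40.


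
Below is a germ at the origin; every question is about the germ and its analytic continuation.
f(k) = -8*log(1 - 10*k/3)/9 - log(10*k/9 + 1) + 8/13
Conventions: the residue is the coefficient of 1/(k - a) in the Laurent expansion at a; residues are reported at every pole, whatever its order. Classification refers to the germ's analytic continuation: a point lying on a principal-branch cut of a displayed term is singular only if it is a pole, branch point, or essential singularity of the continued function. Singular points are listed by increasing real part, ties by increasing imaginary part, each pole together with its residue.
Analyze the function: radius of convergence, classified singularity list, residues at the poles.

Branch term (-8/9)*log(1 - k/(3/10)): its argument vanishes at k = 3/10, a logarithmic branch point, modulus 3/10.
Branch term (-1)*log(1 - k/(-9/10)): its argument vanishes at k = -9/10, a logarithmic branch point, modulus 9/10.
The radius of convergence is the smallest modulus among the singular points: 3/10.
List the singular points by increasing real part (a conjugate pair: the negative imaginary part first).

Radius of convergence at 0: 3/10.
At -9/10: a logarithmic branch point.
At 3/10: a logarithmic branch point.


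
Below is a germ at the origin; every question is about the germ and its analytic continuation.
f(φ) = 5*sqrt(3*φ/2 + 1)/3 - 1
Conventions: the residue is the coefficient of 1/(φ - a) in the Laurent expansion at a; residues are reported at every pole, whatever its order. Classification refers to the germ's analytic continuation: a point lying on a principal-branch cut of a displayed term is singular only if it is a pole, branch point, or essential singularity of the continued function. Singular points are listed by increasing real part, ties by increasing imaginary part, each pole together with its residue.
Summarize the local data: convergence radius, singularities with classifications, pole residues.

Branch term (5/3)*sqrt(1 - φ/(-2/3)): its argument vanishes at φ = -2/3, a square-root branch point, modulus 2/3.
The radius of convergence is the smallest modulus among the singular points: 2/3.

Radius of convergence at 0: 2/3.
At -2/3: an algebraic (square-root) branch point.


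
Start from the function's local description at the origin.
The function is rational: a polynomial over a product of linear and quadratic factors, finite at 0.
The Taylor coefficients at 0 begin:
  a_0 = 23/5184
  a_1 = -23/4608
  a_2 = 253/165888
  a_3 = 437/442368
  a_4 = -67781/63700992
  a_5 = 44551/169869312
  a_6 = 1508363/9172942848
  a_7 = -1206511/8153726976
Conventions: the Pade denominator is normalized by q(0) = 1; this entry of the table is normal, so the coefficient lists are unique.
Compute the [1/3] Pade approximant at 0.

Taylor coefficients needed (read off): a_0 = 23/5184, a_1 = -23/4608, a_2 = 253/165888, a_3 = 437/442368, a_4 = -67781/63700992.
Write the denominator as Q(j) = 1 + q1*j + q2*j^2 + q3*j^3. Requiring Q*f - P = O(j^5) with deg P <= 1 kills the coefficients of j^2..j^4 in Q*f:
  j^2: a_2 + q1*a_1 + q2*a_0 = 0, i.e. 253/165888 + (-23/4608)*q1 + (23/5184)*q2 = 0.
  j^3: a_3 + q1*a_2 + q2*a_1 + q3*a_0 = 0, i.e. 437/442368 + (253/165888)*q1 + (-23/4608)*q2 + (23/5184)*q3 = 0.
  j^4: a_4 + q1*a_3 + q2*a_2 + q3*a_1 = 0, i.e. -67781/63700992 + (437/442368)*q1 + (253/165888)*q2 + (-23/4608)*q3 = 0.
Solving this linear system: q1 = 4025/5256, q2 = 2419/4672, q3 = 32491/336384.
The numerator is Q*f truncated at degree 1: P0 = a_0 = 23/5184; P1 = a_1 + q1*a_0 = -1357/851472.

The Pade approximant has numerator coefficients [23/5184, -1357/851472]; denominator coefficients [1, 4025/5256, 2419/4672, 32491/336384].


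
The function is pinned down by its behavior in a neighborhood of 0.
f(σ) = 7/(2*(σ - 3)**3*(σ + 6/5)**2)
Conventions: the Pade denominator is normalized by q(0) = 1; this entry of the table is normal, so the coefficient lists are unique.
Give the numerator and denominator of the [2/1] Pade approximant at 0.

The Pade approximant has numerator coefficients [-175/1944, -175/8424, -39725/909792]; denominator coefficients [1, 35/39].

Taylor coefficients needed (expand at 0): a_0 = -175/1944, a_1 = 175/2916, a_2 = -2275/23328, a_3 = 6125/69984.
Write the denominator as Q(σ) = 1 + q1*σ. Requiring Q*f - P = O(σ^4) with deg P <= 2 kills the coefficients of σ^3..σ^3 in Q*f:
  σ^3: a_3 + q1*a_2 = 0, i.e. 6125/69984 + (-2275/23328)*q1 = 0.
Solving this linear system: q1 = 35/39.
The numerator is Q*f truncated at degree 2: P0 = a_0 = -175/1944; P1 = a_1 + q1*a_0 = -175/8424; P2 = a_2 + q1*a_1 = -39725/909792.


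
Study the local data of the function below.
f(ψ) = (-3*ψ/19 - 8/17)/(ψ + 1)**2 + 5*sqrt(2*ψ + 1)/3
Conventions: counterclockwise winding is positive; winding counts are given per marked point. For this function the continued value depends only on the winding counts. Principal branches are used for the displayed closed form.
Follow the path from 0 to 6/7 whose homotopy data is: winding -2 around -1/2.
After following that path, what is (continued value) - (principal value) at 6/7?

Continued minus principal equals 0.

The rational part is single-valued and drops out of the difference; each branch term changes only by its own monodromy.
(5/3)*sqrt(1 - ψ/(-1/2)): winding -2 is even, the square root returns to the same sheet, contribution 0.
Summing the contributions at ψ = 6/7 gives 0.


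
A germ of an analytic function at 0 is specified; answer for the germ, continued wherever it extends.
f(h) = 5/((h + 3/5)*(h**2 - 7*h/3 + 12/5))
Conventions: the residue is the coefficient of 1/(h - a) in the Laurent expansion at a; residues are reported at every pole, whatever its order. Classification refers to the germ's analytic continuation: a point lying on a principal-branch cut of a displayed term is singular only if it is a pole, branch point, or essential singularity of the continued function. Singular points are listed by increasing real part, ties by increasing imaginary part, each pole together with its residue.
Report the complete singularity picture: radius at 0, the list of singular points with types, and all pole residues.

Radius of convergence at 0: 3/5.
At -3/5: a pole of order 1; residue 125/104.
At (7/6) - ((1/30)*sqrt(935))*i: a pole of order 1; residue (-125/208) + ((1325/38896)*sqrt(935))*i.
At (7/6) + ((1/30)*sqrt(935))*i: a pole of order 1; residue (-125/208) - ((1325/38896)*sqrt(935))*i.

Denominator factor (h + 3/5): pole of order 1 at -3/5, modulus 3/5.
Denominator factor (h**2 - 7*h/3 + 12/5): discriminant -187/45, complex-conjugate roots (7/6) + ((1/30)*sqrt(935))*i and (7/6) - ((1/30)*sqrt(935))*i; poles of order 1, moduli (2/5)*sqrt(15) and (2/5)*sqrt(15).
The radius of convergence is the smallest modulus among the singular points: 3/5.
At the order-1 pole -3/5 set g(h) = (h - (-3/5))*f(h) = 5/(h**2 - 7*h/3 + 12/5).
Simple pole: residue = g(a) at a = -3/5, which is 125/104.
The factor h**2 - 7*h/3 + 12/5 splits as (h - a)(h - a') with a = (7/6) - ((1/30)*sqrt(935))*i, a' = (7/6) + ((1/30)*sqrt(935))*i. At the order-1 pole a set g(h) = (h - a)*f(h) = [5/(h + 3/5)] / (h - a').
Simple pole: residue = g(a) at a = (7/6) - ((1/30)*sqrt(935))*i, which is (-125/208) + ((1325/38896)*sqrt(935))*i.
The factor h**2 - 7*h/3 + 12/5 splits as (h - a)(h - a') with a = (7/6) + ((1/30)*sqrt(935))*i, a' = (7/6) - ((1/30)*sqrt(935))*i. At the order-1 pole a set g(h) = (h - a)*f(h) = [5/(h + 3/5)] / (h - a').
Simple pole: residue = g(a) at a = (7/6) + ((1/30)*sqrt(935))*i, which is (-125/208) - ((1325/38896)*sqrt(935))*i.
List the singular points by increasing real part (a conjugate pair: the negative imaginary part first).


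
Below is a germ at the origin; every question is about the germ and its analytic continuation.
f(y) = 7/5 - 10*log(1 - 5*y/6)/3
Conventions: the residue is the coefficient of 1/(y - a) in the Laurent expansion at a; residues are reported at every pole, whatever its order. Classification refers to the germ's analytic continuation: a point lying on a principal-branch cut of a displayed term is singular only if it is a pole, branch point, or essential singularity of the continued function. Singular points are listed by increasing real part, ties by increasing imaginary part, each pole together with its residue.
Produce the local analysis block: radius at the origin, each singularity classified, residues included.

Radius of convergence at 0: 6/5.
At 6/5: a logarithmic branch point.

Branch term (-10/3)*log(1 - y/(6/5)): its argument vanishes at y = 6/5, a logarithmic branch point, modulus 6/5.
The radius of convergence is the smallest modulus among the singular points: 6/5.


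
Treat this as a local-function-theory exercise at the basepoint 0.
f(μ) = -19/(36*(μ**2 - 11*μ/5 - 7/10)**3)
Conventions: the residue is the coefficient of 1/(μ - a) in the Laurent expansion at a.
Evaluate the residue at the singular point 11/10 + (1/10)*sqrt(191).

The residue is -(59375/41807226)*sqrt(191).

The factor μ**2 - 11*μ/5 - 7/10 splits as (μ - a)(μ - a') with a = 11/10 + (1/10)*sqrt(191), a' = 11/10 - (1/10)*sqrt(191). At the order-3 pole a set g(μ) = (μ - a)^3*f(μ) = [-19/36] / (μ - a')^3.
Order-3 pole: residue = g''(a)/2; g''(11/10 + (1/10)*sqrt(191)) = -(59375/20903613)*sqrt(191), so the residue is -(59375/41807226)*sqrt(191).


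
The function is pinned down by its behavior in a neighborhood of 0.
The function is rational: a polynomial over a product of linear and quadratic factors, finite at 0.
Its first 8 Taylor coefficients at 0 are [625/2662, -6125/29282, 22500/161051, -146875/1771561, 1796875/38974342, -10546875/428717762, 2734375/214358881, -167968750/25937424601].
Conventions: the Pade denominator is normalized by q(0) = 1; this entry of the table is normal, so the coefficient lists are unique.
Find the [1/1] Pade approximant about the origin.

Taylor coefficients needed (read off): a_0 = 625/2662, a_1 = -6125/29282, a_2 = 22500/161051.
Write the denominator as Q(ω) = 1 + q1*ω. Requiring Q*f - P = O(ω^3) with deg P <= 1 kills the coefficients of ω^2..ω^2 in Q*f:
  ω^2: a_2 + q1*a_1 = 0, i.e. 22500/161051 + (-6125/29282)*q1 = 0.
Solving this linear system: q1 = 360/539.
The numerator is Q*f truncated at degree 1: P0 = a_0 = 625/2662; P1 = a_1 + q1*a_0 = -75125/1434818.

The Pade approximant has numerator coefficients [625/2662, -75125/1434818]; denominator coefficients [1, 360/539].


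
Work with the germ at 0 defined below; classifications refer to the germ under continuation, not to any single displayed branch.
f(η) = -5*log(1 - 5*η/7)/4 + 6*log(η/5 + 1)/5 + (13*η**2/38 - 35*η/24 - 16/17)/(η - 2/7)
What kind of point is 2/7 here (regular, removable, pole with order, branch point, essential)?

The point is a pole of order 1.

The denominator factor η - 2/7 vanishes at 2/7 and appears to the power 1; the numerator there equals -252583/189924, nonzero, and no other factor vanishes.
The branch terms are analytic at this point.
Hence a pole whose order is the multiplicity, 1.


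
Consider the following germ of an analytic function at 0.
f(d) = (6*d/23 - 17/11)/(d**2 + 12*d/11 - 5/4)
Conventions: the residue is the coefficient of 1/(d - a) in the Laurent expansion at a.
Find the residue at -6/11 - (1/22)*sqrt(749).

The factor d**2 + 12*d/11 - 5/4 splits as (d - a)(d - a') with a = -6/11 - (1/22)*sqrt(749), a' = -6/11 + (1/22)*sqrt(749). At the order-1 pole a set g(d) = (d - a)*f(d) = [6*d/23 - 17/11] / (d - a').
Simple pole: residue = g(a) at a = -6/11 - (1/22)*sqrt(749), which is 3/23 + (61/2461)*sqrt(749).

The residue is 3/23 + (61/2461)*sqrt(749).


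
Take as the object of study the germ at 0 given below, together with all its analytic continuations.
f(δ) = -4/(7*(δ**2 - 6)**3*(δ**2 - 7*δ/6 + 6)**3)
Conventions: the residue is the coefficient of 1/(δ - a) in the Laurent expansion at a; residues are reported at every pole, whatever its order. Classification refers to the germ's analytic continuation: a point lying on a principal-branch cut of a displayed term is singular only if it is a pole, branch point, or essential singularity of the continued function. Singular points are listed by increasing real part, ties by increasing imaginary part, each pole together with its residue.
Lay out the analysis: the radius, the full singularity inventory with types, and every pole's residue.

Radius of convergence at 0: sqrt(6).
At -sqrt(6): a pole of order 3; residue -1757999/441194850625 + (2395203/882389701250)*sqrt(6).
At (7/12) - ((1/12)*sqrt(815))*i: a pole of order 3; residue (1757999/441194850625) + ((2993/17647794025)*sqrt(815))*i.
At (7/12) + ((1/12)*sqrt(815))*i: a pole of order 3; residue (1757999/441194850625) - ((2993/17647794025)*sqrt(815))*i.
At sqrt(6): a pole of order 3; residue -1757999/441194850625 - (2395203/882389701250)*sqrt(6).


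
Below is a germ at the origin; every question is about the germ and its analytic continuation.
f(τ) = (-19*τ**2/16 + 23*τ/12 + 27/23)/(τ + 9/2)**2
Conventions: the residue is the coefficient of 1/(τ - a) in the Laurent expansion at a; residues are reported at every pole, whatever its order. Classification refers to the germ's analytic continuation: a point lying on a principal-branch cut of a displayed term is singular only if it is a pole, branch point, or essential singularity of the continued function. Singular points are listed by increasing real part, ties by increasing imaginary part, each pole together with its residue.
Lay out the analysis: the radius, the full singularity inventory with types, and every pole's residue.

Denominator factor (τ + 9/2)^2: pole of order 2 at -9/2, modulus 9/2.
The radius of convergence is the smallest modulus among the singular points: 9/2.
At the order-2 pole -9/2 set g(τ) = (τ - (-9/2))^2*f(τ) = -19*τ**2/16 + 23*τ/12 + 27/23.
Order-2 pole: residue = g'(a); g'(-9/2) = 605/48, so the residue is 605/48.

Radius of convergence at 0: 9/2.
At -9/2: a pole of order 2; residue 605/48.


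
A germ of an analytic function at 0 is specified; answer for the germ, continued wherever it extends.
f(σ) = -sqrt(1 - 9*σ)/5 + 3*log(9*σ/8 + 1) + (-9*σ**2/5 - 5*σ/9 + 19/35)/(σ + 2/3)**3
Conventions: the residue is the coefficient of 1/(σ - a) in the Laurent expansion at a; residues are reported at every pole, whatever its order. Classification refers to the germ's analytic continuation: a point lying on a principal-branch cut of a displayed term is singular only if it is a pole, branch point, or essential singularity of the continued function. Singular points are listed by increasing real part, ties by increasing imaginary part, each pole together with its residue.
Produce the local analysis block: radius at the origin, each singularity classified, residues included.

Radius of convergence at 0: 1/9.
At -8/9: a logarithmic branch point.
At -2/3: a pole of order 3; residue -9/5.
At 1/9: an algebraic (square-root) branch point.

Denominator factor (σ + 2/3)^3: pole of order 3 at -2/3, modulus 2/3.
Branch term (-1/5)*sqrt(1 - σ/(1/9)): its argument vanishes at σ = 1/9, a square-root branch point, modulus 1/9.
Branch term (3)*log(1 - σ/(-8/9)): its argument vanishes at σ = -8/9, a logarithmic branch point, modulus 8/9.
The radius of convergence is the smallest modulus among the singular points: 1/9.
The branch terms are analytic at -2/3 and contribute nothing to the residue; only the rational part matters.
At the order-3 pole -2/3 set g(σ) = (σ - (-2/3))^3*(rational part) = -9*σ**2/5 - 5*σ/9 + 19/35.
Order-3 pole: residue = g''(a)/2; g''(-2/3) = -18/5, so the residue is -9/5.
List the singular points by increasing real part (a conjugate pair: the negative imaginary part first).


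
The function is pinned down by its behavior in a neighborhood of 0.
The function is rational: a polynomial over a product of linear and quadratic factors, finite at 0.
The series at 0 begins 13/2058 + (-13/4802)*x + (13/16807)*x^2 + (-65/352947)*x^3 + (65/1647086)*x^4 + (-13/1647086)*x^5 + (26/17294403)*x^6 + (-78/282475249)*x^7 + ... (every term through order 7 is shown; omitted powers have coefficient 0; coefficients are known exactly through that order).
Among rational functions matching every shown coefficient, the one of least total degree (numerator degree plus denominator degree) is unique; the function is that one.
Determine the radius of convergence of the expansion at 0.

The radius of convergence is 7.

No rational of total degree below 3 reproduces all 8 coefficients; solving the [0/3] Pade equations on them gives f(x) = 13/(6*(x + 7)**3), whose expansion matches every shown term.
Denominator factor (x + 7)^3: pole of order 3 at -7, modulus 7.
The radius of convergence is the smallest modulus among the singular points: 7.


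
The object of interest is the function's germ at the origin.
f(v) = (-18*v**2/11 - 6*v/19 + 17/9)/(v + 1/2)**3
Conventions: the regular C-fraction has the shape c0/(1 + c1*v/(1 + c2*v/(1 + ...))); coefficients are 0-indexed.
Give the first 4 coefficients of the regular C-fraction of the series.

The regular C-fraction coefficients are [136/9, 1992/323, -2658145/1179596, 32796909337/29122636620].

Taylor coefficients (expand at 0): a_0 = 136/9, a_1 = -5312/57, a_2 = 228688/627, a_3 = -2240224/1881.
c0 = a_0 = 136/9. Peel one level at a time: if S = 1 + c*v/S' with S'(0) = 1, then c is the v-coefficient of S and S' = c*v/(S - 1).
S_1 = c0/f = 1 + (1992/323)*v + (15948870/1147619)*v^2 + ...; c1 = 1992/323.
S_2 = c1*v/(S_1 - 1) = 1 + (-2658145/1179596)*v + (101538419/40011312)*v^2 + ...; c2 = -2658145/1179596.
S_3 = c2*v/(S_2 - 1) = 1 + (32796909337/29122636620)*v + ...; c3 = 32796909337/29122636620.


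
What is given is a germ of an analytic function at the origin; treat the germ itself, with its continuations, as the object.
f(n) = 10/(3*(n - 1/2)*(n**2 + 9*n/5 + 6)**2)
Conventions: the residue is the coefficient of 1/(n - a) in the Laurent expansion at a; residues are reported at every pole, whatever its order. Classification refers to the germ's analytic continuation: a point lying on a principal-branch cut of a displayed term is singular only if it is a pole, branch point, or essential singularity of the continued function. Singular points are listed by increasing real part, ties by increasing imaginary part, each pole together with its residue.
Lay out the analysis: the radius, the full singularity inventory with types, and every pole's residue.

Denominator factor (n**2 + 9*n/5 + 6)^2: discriminant -519/25, complex-conjugate roots (-9/10) + ((1/10)*sqrt(519))*i and (-9/10) - ((1/10)*sqrt(519))*i; poles of order 2, moduli sqrt(6) and sqrt(6).
Denominator factor (n - 1/2): pole of order 1 at 1/2, modulus 1/2.
The radius of convergence is the smallest modulus among the singular points: 1/2.
The factor n**2 + 9*n/5 + 6 splits as (n - a)(n - a') with a = (-9/10) - ((1/10)*sqrt(519))*i, a' = (-9/10) + ((1/10)*sqrt(519))*i. At the order-2 pole a set g(n) = (n - a)^2*f(n) = [10/(3*(n - 1/2))] / (n - a')^2.
Order-2 pole: residue = g'(a); g'((-9/10) - ((1/10)*sqrt(519))*i) = (-2000/61347) - ((24542000/16524489267)*sqrt(519))*i, so the residue is (-2000/61347) - ((24542000/16524489267)*sqrt(519))*i.
The factor n**2 + 9*n/5 + 6 splits as (n - a)(n - a') with a = (-9/10) + ((1/10)*sqrt(519))*i, a' = (-9/10) - ((1/10)*sqrt(519))*i. At the order-2 pole a set g(n) = (n - a)^2*f(n) = [10/(3*(n - 1/2))] / (n - a')^2.
Order-2 pole: residue = g'(a); g'((-9/10) + ((1/10)*sqrt(519))*i) = (-2000/61347) + ((24542000/16524489267)*sqrt(519))*i, so the residue is (-2000/61347) + ((24542000/16524489267)*sqrt(519))*i.
At the order-1 pole 1/2 set g(n) = (n - (1/2))*f(n) = 10/(3*(n**2 + 9*n/5 + 6)**2).
Simple pole: residue = g(a) at a = 1/2, which is 4000/61347.
List the singular points by increasing real part (a conjugate pair: the negative imaginary part first).

Radius of convergence at 0: 1/2.
At (-9/10) - ((1/10)*sqrt(519))*i: a pole of order 2; residue (-2000/61347) - ((24542000/16524489267)*sqrt(519))*i.
At (-9/10) + ((1/10)*sqrt(519))*i: a pole of order 2; residue (-2000/61347) + ((24542000/16524489267)*sqrt(519))*i.
At 1/2: a pole of order 1; residue 4000/61347.


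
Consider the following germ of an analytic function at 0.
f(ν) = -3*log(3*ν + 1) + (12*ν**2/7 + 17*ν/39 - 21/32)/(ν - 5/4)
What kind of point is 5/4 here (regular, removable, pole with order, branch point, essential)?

The point is a pole of order 1.

The denominator factor ν - 5/4 vanishes at 5/4 and appears to the power 1; the numerator there equals 22427/8736, nonzero, and no other factor vanishes.
The branch terms are analytic at this point.
Hence a pole whose order is the multiplicity, 1.


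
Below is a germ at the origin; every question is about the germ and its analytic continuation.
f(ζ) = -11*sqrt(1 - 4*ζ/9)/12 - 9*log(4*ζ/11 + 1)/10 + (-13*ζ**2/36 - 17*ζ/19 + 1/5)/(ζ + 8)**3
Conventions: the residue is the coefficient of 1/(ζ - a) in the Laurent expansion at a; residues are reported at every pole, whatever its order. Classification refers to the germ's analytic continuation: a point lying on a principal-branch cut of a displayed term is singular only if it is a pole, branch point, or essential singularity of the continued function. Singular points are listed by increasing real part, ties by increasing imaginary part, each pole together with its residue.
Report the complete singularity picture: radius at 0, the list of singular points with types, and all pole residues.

Denominator factor (ζ + 8)^3: pole of order 3 at -8, modulus 8.
Branch term (-9/10)*log(1 - ζ/(-11/4)): its argument vanishes at ζ = -11/4, a logarithmic branch point, modulus 11/4.
Branch term (-11/12)*sqrt(1 - ζ/(9/4)): its argument vanishes at ζ = 9/4, a square-root branch point, modulus 9/4.
The radius of convergence is the smallest modulus among the singular points: 9/4.
The branch terms are analytic at -8 and contribute nothing to the residue; only the rational part matters.
At the order-3 pole -8 set g(ζ) = (ζ - (-8))^3*(rational part) = -13*ζ**2/36 - 17*ζ/19 + 1/5.
Order-3 pole: residue = g''(a)/2; g''(-8) = -13/18, so the residue is -13/36.
List the singular points by increasing real part (a conjugate pair: the negative imaginary part first).

Radius of convergence at 0: 9/4.
At -8: a pole of order 3; residue -13/36.
At -11/4: a logarithmic branch point.
At 9/4: an algebraic (square-root) branch point.


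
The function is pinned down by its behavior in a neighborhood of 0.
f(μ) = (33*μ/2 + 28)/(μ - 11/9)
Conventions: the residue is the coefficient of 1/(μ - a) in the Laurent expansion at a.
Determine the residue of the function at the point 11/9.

At the order-1 pole 11/9 set g(μ) = (μ - (11/9))*f(μ) = 33*μ/2 + 28.
Simple pole: residue = g(a) at a = 11/9, which is 289/6.

The residue is 289/6.


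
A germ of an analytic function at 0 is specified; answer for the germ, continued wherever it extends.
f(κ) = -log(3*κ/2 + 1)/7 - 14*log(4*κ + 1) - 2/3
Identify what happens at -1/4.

The term (-14)*log(1 - κ/(-1/4)) has argument 1 - -1/4/(-1/4) = 0 at -1/4: a logarithmic (infinitely-sheeted) branch point; the remaining terms are analytic or single-valued there.

The point is a logarithmic branch point.


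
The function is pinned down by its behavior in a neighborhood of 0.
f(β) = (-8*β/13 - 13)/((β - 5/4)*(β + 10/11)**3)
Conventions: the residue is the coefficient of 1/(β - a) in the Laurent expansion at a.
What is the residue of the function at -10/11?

The residue is 15247936/11145875.

At the order-3 pole -10/11 set g(β) = (β - (-10/11))^3*f(β) = (-8*β/13 - 13)/(β - 5/4).
Order-3 pole: residue = g''(a)/2; g''(-10/11) = 30495872/11145875, so the residue is 15247936/11145875.


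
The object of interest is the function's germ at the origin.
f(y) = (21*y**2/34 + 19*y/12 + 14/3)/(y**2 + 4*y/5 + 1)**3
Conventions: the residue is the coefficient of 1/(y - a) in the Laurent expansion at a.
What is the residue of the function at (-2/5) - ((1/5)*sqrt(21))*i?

The factor y**2 + 4*y/5 + 1 splits as (y - a)(y - a') with a = (-2/5) - ((1/5)*sqrt(21))*i, a' = (-2/5) + ((1/5)*sqrt(21))*i. At the order-3 pole a set g(y) = (y - a)^3*f(y) = [21*y**2/34 + 19*y/12 + 14/3] / (y - a')^3.
Order-3 pole: residue = g''(a)/2; g''((-2/5) - ((1/5)*sqrt(21))*i) = ((686125/1259496)*sqrt(21))*i, so the residue is ((686125/2518992)*sqrt(21))*i.

The residue is ((686125/2518992)*sqrt(21))*i.


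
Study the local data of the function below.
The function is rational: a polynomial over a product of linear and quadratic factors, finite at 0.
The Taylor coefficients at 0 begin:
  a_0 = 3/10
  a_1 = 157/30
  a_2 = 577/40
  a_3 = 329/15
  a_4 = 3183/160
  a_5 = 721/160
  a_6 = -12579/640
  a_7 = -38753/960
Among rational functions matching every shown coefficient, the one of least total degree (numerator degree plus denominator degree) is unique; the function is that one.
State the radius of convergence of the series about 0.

The radius of convergence is 1.

No rational of total degree below 5 reproduces all 8 coefficients; solving the [1/4] Pade equations on them gives f(y) = (13*y/3 + 3/10)/(y**2 - 3*y/2 + 1)**2, whose expansion matches every shown term.
Denominator factor (y**2 - 3*y/2 + 1)^2: discriminant -7/4, complex-conjugate roots (3/4) + ((1/4)*sqrt(7))*i and (3/4) - ((1/4)*sqrt(7))*i; poles of order 2, moduli 1 and 1.
The radius of convergence is the smallest modulus among the singular points: 1.


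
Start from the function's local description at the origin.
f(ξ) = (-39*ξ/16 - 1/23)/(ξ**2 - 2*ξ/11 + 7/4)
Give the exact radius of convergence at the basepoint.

Denominator factor (ξ**2 - 2*ξ/11 + 7/4): discriminant -843/121, complex-conjugate roots (1/11) + ((1/22)*sqrt(843))*i and (1/11) - ((1/22)*sqrt(843))*i; poles of order 1, moduli (1/2)*sqrt(7) and (1/2)*sqrt(7).
The radius of convergence is the smallest modulus among the singular points: (1/2)*sqrt(7).

The radius of convergence is (1/2)*sqrt(7).


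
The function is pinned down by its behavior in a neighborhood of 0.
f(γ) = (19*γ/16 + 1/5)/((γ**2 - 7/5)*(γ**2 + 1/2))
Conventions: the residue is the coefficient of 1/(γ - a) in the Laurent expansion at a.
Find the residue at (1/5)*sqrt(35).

The residue is 5/16 + (1/133)*sqrt(35).

The factor γ**2 - 7/5 splits as (γ - a)(γ - a') with a = (1/5)*sqrt(35), a' = -(1/5)*sqrt(35). At the order-1 pole a set g(γ) = (γ - a)*f(γ) = [(19*γ/16 + 1/5)/(γ**2 + 1/2)] / (γ - a').
Simple pole: residue = g(a) at a = (1/5)*sqrt(35), which is 5/16 + (1/133)*sqrt(35).


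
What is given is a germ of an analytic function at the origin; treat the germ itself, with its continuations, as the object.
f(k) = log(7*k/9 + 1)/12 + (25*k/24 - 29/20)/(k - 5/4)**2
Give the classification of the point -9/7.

The point is a logarithmic branch point.

The term (1/12)*log(1 - k/(-9/7)) has argument 1 - -9/7/(-9/7) = 0 at -9/7: a logarithmic (infinitely-sheeted) branch point; the remaining terms are analytic or single-valued there.


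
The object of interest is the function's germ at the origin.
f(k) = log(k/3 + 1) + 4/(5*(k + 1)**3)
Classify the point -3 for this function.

The point is a logarithmic branch point.

The term (1)*log(1 - k/(-3)) has argument 1 - -3/(-3) = 0 at -3: a logarithmic (infinitely-sheeted) branch point; the remaining terms are analytic or single-valued there.


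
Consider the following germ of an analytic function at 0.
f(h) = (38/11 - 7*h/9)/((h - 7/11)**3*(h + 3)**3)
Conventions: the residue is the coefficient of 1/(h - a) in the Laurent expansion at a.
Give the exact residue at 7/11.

At the order-3 pole 7/11 set g(h) = (h - (7/11))^3*f(h) = (38/11 - 7*h/9)/(h + 3)**3.
Order-3 pole: residue = g''(a)/2; g''(7/11) = 6339553/76800000, so the residue is 6339553/153600000.

The residue is 6339553/153600000.
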